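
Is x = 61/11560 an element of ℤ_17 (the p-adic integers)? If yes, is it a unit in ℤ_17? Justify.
x ∉ ℤ_17 (v_17(x) = -2 < 0)

ℤ_17 = {x ∈ ℚ_17 : v_17(x) ≥ 0} and ℤ_17^× = {x ∈ ℤ_17 : v_17(x) = 0}. Here v_17(61/11560) = v_17(num) − v_17(den) = -2; compare against these criteria.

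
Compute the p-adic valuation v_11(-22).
v_11(-22) = 1

v_11(n) is the largest exponent k such that 11^k divides n. Factor out: -22 = -11^1 · 2. (Sign doesn't affect v_p.) So v_11(-22) = 1.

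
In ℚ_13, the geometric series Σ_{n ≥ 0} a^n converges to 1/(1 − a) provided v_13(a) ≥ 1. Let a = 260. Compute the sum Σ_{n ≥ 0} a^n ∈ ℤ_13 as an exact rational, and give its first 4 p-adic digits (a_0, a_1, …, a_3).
Σ a^n = 1/(1 − a) = -1/259;  first 4 digits = (1, 7, 11, 9)

v_13(a) = 1 ≥ 1, so the series converges in ℤ_13 to 1/(1 − a) = 1/(1 − 260) = -1/259. Expand this rational in ℤ_13: compute digits iteratively via d_i = x_i mod 13, x_{i+1} = (x_i − d_i)/13. The first 4 digits are (1, 7, 11, 9).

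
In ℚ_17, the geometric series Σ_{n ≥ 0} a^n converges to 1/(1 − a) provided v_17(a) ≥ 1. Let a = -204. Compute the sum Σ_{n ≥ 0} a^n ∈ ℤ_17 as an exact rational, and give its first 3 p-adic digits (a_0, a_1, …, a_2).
Σ a^n = 1/(1 − a) = 1/205;  first 3 digits = (1, 5, 7)

v_17(a) = 1 ≥ 1, so the series converges in ℤ_17 to 1/(1 − a) = 1/(1 − (-204)) = 1/205. Expand this rational in ℤ_17: compute digits iteratively via d_i = x_i mod 17, x_{i+1} = (x_i − d_i)/17. The first 3 digits are (1, 5, 7).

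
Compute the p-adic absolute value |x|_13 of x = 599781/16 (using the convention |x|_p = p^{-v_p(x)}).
|599781/16|_13 = 1/28561

Step 1 — compute v_13(x) by factoring powers of 13 out of the numerator and denominator: v_13(599781/16) = 4. Step 2 — apply |x|_p = p^{-v_p(x)} = 13^{-4} = 1/28561.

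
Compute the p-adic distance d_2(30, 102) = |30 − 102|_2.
d_2(30, 102) = 1/8

Step 1 — x − y = 30 − 102 = -72. Step 2 — v_2(-72) = 3 (factor: -72 = −(2^3 · 9); the sign does not affect v_p). Step 3 — |x − y|_2 = 2^{-3} = 1/8.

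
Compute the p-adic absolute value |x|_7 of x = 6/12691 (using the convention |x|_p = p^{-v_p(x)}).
|6/12691|_7 = 343

Step 1 — compute v_7(x) by factoring powers of 7 out of the numerator and denominator: v_7(6/12691) = -3. Step 2 — apply |x|_p = p^{-v_p(x)} = 7^{3} = 343.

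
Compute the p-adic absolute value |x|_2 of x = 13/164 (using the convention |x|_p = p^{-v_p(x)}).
|13/164|_2 = 4

Step 1 — compute v_2(x) by factoring powers of 2 out of the numerator and denominator: v_2(13/164) = -2. Step 2 — apply |x|_p = p^{-v_p(x)} = 2^{2} = 4.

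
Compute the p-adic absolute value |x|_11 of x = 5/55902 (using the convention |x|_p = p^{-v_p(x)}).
|5/55902|_11 = 1331

Step 1 — compute v_11(x) by factoring powers of 11 out of the numerator and denominator: v_11(5/55902) = -3. Step 2 — apply |x|_p = p^{-v_p(x)} = 11^{3} = 1331.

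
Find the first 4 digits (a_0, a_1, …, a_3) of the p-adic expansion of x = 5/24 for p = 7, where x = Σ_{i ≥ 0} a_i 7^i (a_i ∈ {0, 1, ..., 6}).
(a_0, …, a_3) = (4, 5, 3, 5)

v_7(5/24) = 0 (numerator and denominator both coprime to 7), so x ∈ ℤ_7^×. Compute digits iteratively via a_i = x_i mod 7, x_{i+1} = (x_i − a_i)/7, with x_0 = x:
  x_0 = 5/24;  a_0 = 4;  x_1 = (x_0 − 4)/7 = -13/24
  x_1 = -13/24;  a_1 = 5;  x_2 = (x_1 − 5)/7 = -19/24
  x_2 = -19/24;  a_2 = 3;  x_3 = (x_2 − 3)/7 = -13/24
  x_3 = -13/24;  a_3 = 5;  x_4 = (x_3 − 5)/7 = -19/24
Digits: (4, 5, 3, 5).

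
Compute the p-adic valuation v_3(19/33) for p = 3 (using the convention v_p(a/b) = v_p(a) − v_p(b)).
v_3(19/33) = -1

Factor powers of 3 from the numerator and denominator of the reduced fraction: 19 = 3^0 · 19 and 33 = 3^1 · 11. Apply v_p(a/b) = v_p(a) − v_p(b): v_3(19/33) = 0 − 1 = -1.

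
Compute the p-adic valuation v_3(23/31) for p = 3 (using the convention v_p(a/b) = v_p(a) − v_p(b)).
v_3(23/31) = 0

Factor powers of 3 from the numerator and denominator of the reduced fraction: 23 = 3^0 · 23 and 31 = 3^0 · 31. Apply v_p(a/b) = v_p(a) − v_p(b): v_3(23/31) = 0 − 0 = 0.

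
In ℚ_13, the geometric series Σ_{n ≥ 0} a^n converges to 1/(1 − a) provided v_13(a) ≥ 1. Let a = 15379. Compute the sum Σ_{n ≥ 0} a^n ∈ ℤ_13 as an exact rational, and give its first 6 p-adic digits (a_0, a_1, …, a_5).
Σ a^n = 1/(1 − a) = -1/15378;  first 6 digits = (1, 0, 0, 7, 0, 0)

v_13(a) = 3 ≥ 1, so the series converges in ℤ_13 to 1/(1 − a) = 1/(1 − 15379) = -1/15378. Expand this rational in ℤ_13: compute digits iteratively via d_i = x_i mod 13, x_{i+1} = (x_i − d_i)/13. The first 6 digits are (1, 0, 0, 7, 0, 0).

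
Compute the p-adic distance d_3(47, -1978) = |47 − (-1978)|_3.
d_3(47, -1978) = 1/81

Step 1 — x − y = 47 − (-1978) = 2025. Step 2 — v_3(2025) = 4 (factor: 2025 = (3^4 · 25); the sign does not affect v_p). Step 3 — |x − y|_3 = 3^{-4} = 1/81.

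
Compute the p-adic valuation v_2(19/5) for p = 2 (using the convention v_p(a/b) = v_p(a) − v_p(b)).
v_2(19/5) = 0

Factor powers of 2 from the numerator and denominator of the reduced fraction: 19 = 2^0 · 19 and 5 = 2^0 · 5. Apply v_p(a/b) = v_p(a) − v_p(b): v_2(19/5) = 0 − 0 = 0.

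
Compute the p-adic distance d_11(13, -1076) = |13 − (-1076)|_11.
d_11(13, -1076) = 1/121

Step 1 — x − y = 13 − (-1076) = 1089. Step 2 — v_11(1089) = 2 (factor: 1089 = (11^2 · 9); the sign does not affect v_p). Step 3 — |x − y|_11 = 11^{-2} = 1/121.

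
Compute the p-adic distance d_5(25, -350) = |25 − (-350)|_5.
d_5(25, -350) = 1/125

Step 1 — x − y = 25 − (-350) = 375. Step 2 — v_5(375) = 3 (factor: 375 = (5^3 · 3); the sign does not affect v_p). Step 3 — |x − y|_5 = 5^{-3} = 1/125.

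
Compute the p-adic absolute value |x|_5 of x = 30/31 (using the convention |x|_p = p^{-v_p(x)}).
|30/31|_5 = 1/5

Step 1 — compute v_5(x) by factoring powers of 5 out of the numerator and denominator: v_5(30/31) = 1. Step 2 — apply |x|_p = p^{-v_p(x)} = 5^{-1} = 1/5.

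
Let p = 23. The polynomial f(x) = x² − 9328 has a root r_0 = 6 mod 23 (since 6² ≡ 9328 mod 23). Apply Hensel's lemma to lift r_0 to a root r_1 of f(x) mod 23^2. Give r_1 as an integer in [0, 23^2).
r_1 = 75 (mod 529)

Hensel's recurrence: r_{i+1} = r_i − f(r_i)·(f′(r_i))^{-1} mod 23^{i+2}, with f′(x) = 2x. Iterate:
  r_0 = 6 (mod 23)
  r_1 = 75 (mod 529)
Final: r_1 = 75, and one checks f(r_1) ≡ 0 mod 23^2.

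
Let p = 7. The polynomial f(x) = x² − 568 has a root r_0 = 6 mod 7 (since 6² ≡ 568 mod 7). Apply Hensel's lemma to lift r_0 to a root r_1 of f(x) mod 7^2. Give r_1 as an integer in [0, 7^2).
r_1 = 34 (mod 49)

Hensel's recurrence: r_{i+1} = r_i − f(r_i)·(f′(r_i))^{-1} mod 7^{i+2}, with f′(x) = 2x. Iterate:
  r_0 = 6 (mod 7)
  r_1 = 34 (mod 49)
Final: r_1 = 34, and one checks f(r_1) ≡ 0 mod 7^2.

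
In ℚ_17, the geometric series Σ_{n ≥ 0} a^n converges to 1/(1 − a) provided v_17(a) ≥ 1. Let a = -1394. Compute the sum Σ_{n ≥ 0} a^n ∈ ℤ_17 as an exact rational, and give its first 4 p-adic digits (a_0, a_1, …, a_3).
Σ a^n = 1/(1 − a) = 1/1395;  first 4 digits = (1, 3, 4, 14)

v_17(a) = 1 ≥ 1, so the series converges in ℤ_17 to 1/(1 − a) = 1/(1 − (-1394)) = 1/1395. Expand this rational in ℤ_17: compute digits iteratively via d_i = x_i mod 17, x_{i+1} = (x_i − d_i)/17. The first 4 digits are (1, 3, 4, 14).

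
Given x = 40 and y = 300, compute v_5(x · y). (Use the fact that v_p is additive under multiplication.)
v_5(12000) = 3

v_p(x) = 1 (factor: 40 = 5^1 · 8); v_p(y) = 2 (factor: 300 = 5^2 · 12). Additivity: v_p(xy) = v_p(x) + v_p(y) = 1 + 2 = 3. (Direct check: xy = 12000 = 5^3 · (96).)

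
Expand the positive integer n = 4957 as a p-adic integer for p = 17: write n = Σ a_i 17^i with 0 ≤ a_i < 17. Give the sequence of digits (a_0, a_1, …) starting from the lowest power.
(a_0, a_1, …) = (10, 2, 0, 1)

Repeated division by 17 gives the digits low-to-high: 4957 = 10 + 2·17^1 + 1·17^3. Digit sequence: (10, 2, 0, 1).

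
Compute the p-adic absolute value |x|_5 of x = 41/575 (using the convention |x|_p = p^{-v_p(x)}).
|41/575|_5 = 25

Step 1 — compute v_5(x) by factoring powers of 5 out of the numerator and denominator: v_5(41/575) = -2. Step 2 — apply |x|_p = p^{-v_p(x)} = 5^{2} = 25.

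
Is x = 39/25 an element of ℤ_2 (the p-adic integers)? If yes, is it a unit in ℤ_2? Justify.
x ∈ ℤ_2^× (unit); v_2(x) = 0

ℤ_2 = {x ∈ ℚ_2 : v_2(x) ≥ 0} and ℤ_2^× = {x ∈ ℤ_2 : v_2(x) = 0}. Here v_2(39/25) = v_2(num) − v_2(den) = 0; compare against these criteria.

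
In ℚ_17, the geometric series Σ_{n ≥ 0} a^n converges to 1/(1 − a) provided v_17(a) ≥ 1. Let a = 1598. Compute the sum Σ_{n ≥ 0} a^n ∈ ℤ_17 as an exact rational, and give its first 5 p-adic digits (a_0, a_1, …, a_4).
Σ a^n = 1/(1 − a) = -1/1597;  first 5 digits = (1, 9, 1, 8, 12)

v_17(a) = 1 ≥ 1, so the series converges in ℤ_17 to 1/(1 − a) = 1/(1 − 1598) = -1/1597. Expand this rational in ℤ_17: compute digits iteratively via d_i = x_i mod 17, x_{i+1} = (x_i − d_i)/17. The first 5 digits are (1, 9, 1, 8, 12).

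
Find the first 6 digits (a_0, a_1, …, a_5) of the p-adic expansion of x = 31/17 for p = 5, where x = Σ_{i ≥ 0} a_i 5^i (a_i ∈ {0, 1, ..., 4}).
(a_0, …, a_5) = (3, 3, 2, 3, 4, 2)

v_5(31/17) = 0 (numerator and denominator both coprime to 5), so x ∈ ℤ_5^×. Compute digits iteratively via a_i = x_i mod 5, x_{i+1} = (x_i − a_i)/5, with x_0 = x:
  x_0 = 31/17;  a_0 = 3;  x_1 = (x_0 − 3)/5 = -4/17
  x_1 = -4/17;  a_1 = 3;  x_2 = (x_1 − 3)/5 = -11/17
  x_2 = -11/17;  a_2 = 2;  x_3 = (x_2 − 2)/5 = -9/17
  x_3 = -9/17;  a_3 = 3;  x_4 = (x_3 − 3)/5 = -12/17
  x_4 = -12/17;  a_4 = 4;  x_5 = (x_4 − 4)/5 = -16/17
  x_5 = -16/17;  a_5 = 2;  x_6 = (x_5 − 2)/5 = -10/17
Digits: (3, 3, 2, 3, 4, 2).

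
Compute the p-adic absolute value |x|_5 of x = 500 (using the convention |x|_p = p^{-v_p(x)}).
|500|_5 = 1/125

Step 1 — compute v_5(x) by factoring powers of 5 out of the numerator and denominator: v_5(500) = 3. Step 2 — apply |x|_p = p^{-v_p(x)} = 5^{-3} = 1/125.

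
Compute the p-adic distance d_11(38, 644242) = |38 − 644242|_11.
d_11(38, 644242) = 1/161051

Step 1 — x − y = 38 − 644242 = -644204. Step 2 — v_11(-644204) = 5 (factor: -644204 = −(11^5 · 4); the sign does not affect v_p). Step 3 — |x − y|_11 = 11^{-5} = 1/161051.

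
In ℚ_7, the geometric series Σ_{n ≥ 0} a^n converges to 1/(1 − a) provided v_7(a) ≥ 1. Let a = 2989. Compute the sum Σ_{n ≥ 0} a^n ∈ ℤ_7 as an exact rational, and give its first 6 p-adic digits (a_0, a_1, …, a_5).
Σ a^n = 1/(1 − a) = -1/2988;  first 6 digits = (1, 0, 5, 1, 5, 6)

v_7(a) = 2 ≥ 1, so the series converges in ℤ_7 to 1/(1 − a) = 1/(1 − 2989) = -1/2988. Expand this rational in ℤ_7: compute digits iteratively via d_i = x_i mod 7, x_{i+1} = (x_i − d_i)/7. The first 6 digits are (1, 0, 5, 1, 5, 6).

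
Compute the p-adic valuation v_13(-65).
v_13(-65) = 1

v_13(n) is the largest exponent k such that 13^k divides n. Factor out: -65 = -13^1 · 5. (Sign doesn't affect v_p.) So v_13(-65) = 1.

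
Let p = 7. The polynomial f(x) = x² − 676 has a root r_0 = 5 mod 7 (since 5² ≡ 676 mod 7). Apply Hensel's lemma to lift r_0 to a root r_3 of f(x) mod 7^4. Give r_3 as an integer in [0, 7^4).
r_3 = 26 (mod 2401)

Hensel's recurrence: r_{i+1} = r_i − f(r_i)·(f′(r_i))^{-1} mod 7^{i+2}, with f′(x) = 2x. Iterate:
  r_0 = 5 (mod 7)
  r_1 = 26 (mod 49)
  r_2 = 26 (mod 343)
  r_3 = 26 (mod 2401)
Final: r_3 = 26, and one checks f(r_3) ≡ 0 mod 7^4.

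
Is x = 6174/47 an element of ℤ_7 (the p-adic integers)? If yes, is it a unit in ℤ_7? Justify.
x ∈ ℤ_7 but not a unit; v_7(x) = 3 > 0

ℤ_7 = {x ∈ ℚ_7 : v_7(x) ≥ 0} and ℤ_7^× = {x ∈ ℤ_7 : v_7(x) = 0}. Here v_7(6174/47) = v_7(num) − v_7(den) = 3; compare against these criteria.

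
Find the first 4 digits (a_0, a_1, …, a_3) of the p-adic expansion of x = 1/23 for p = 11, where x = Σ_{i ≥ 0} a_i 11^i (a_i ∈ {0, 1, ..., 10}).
(a_0, …, a_3) = (1, 9, 3, 3)

v_11(1/23) = 0 (numerator and denominator both coprime to 11), so x ∈ ℤ_11^×. Compute digits iteratively via a_i = x_i mod 11, x_{i+1} = (x_i − a_i)/11, with x_0 = x:
  x_0 = 1/23;  a_0 = 1;  x_1 = (x_0 − 1)/11 = -2/23
  x_1 = -2/23;  a_1 = 9;  x_2 = (x_1 − 9)/11 = -19/23
  x_2 = -19/23;  a_2 = 3;  x_3 = (x_2 − 3)/11 = -8/23
  x_3 = -8/23;  a_3 = 3;  x_4 = (x_3 − 3)/11 = -7/23
Digits: (1, 9, 3, 3).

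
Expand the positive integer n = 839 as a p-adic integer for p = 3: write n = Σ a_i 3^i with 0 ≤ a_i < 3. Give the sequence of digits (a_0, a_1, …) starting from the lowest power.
(a_0, a_1, …) = (2, 0, 0, 1, 1, 0, 1)

Repeated division by 3 gives the digits low-to-high: 839 = 2 + 1·3^3 + 1·3^4 + 1·3^6. Digit sequence: (2, 0, 0, 1, 1, 0, 1).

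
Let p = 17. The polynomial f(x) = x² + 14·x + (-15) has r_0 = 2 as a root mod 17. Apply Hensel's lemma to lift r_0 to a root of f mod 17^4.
r_3 = 83506 (mod 83521)

Hensel: r_{i+1} = r_i − f(r_i)·(f′(r_i))^{-1} mod 17^{i+2}, f′(x) = 2x + 14. Iterate:
  r_0 = 2 (mod 17)
  r_1 = 274 (mod 289)
  r_2 = 4898 (mod 4913)
  r_3 = 83506 (mod 83521)
Final: r = 83506 satisfies f(r) ≡ 0 mod 17^4.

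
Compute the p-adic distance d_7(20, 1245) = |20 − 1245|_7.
d_7(20, 1245) = 1/49

Step 1 — x − y = 20 − 1245 = -1225. Step 2 — v_7(-1225) = 2 (factor: -1225 = −(7^2 · 25); the sign does not affect v_p). Step 3 — |x − y|_7 = 7^{-2} = 1/49.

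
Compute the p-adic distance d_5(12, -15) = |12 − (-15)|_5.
d_5(12, -15) = 1

Step 1 — x − y = 12 − (-15) = 27. Step 2 — v_5(27) = 0 (factor: 27 = (5^0 · 27); the sign does not affect v_p). Step 3 — |x − y|_5 = 5^{0} = 1.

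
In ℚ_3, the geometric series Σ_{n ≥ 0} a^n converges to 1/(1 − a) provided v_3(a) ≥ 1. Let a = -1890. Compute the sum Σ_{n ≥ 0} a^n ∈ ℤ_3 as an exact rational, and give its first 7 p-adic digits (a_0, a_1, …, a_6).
Σ a^n = 1/(1 − a) = 1/1891;  first 7 digits = (1, 0, 0, 2, 0, 1, 1)

v_3(a) = 3 ≥ 1, so the series converges in ℤ_3 to 1/(1 − a) = 1/(1 − (-1890)) = 1/1891. Expand this rational in ℤ_3: compute digits iteratively via d_i = x_i mod 3, x_{i+1} = (x_i − d_i)/3. The first 7 digits are (1, 0, 0, 2, 0, 1, 1).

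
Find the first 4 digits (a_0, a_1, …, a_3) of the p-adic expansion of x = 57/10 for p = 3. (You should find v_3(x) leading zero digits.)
(a_0, …, a_3) = (0, 1, 0, 1)

v_3(57/10) = 1, so a_0 = ... = a_0 = 0. Factor out: x = 3^1 · u with u = 19/10 a unit in ℤ_3. Expand u iteratively via a_{v+i} = u_i mod 3, u_{i+1} = (u_i − a_{v+i})/3:
  u_0 = 19/10;  a_1 = 1;  u_1 = (u_0 − 1)/3 = 3/10
  u_1 = 3/10;  a_2 = 0;  u_2 = (u_1 − 0)/3 = 1/10
  u_2 = 1/10;  a_3 = 1;  u_3 = (u_2 − 1)/3 = -3/10
Digits: (0, 1, 0, 1).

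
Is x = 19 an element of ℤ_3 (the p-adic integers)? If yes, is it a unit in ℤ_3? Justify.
x ∈ ℤ_3^× (unit); v_3(x) = 0

ℤ_3 = {x ∈ ℚ_3 : v_3(x) ≥ 0} and ℤ_3^× = {x ∈ ℤ_3 : v_3(x) = 0}. Here v_3(19) = v_3(num) − v_3(den) = 0; compare against these criteria.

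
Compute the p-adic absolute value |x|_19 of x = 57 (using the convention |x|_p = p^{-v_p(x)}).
|57|_19 = 1/19

Step 1 — compute v_19(x) by factoring powers of 19 out of the numerator and denominator: v_19(57) = 1. Step 2 — apply |x|_p = p^{-v_p(x)} = 19^{-1} = 1/19.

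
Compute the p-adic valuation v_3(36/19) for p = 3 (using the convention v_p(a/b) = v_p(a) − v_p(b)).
v_3(36/19) = 2

Factor powers of 3 from the numerator and denominator of the reduced fraction: 36 = 3^2 · 4 and 19 = 3^0 · 19. Apply v_p(a/b) = v_p(a) − v_p(b): v_3(36/19) = 2 − 0 = 2.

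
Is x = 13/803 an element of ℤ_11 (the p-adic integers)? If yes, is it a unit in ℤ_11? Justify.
x ∉ ℤ_11 (v_11(x) = -1 < 0)

ℤ_11 = {x ∈ ℚ_11 : v_11(x) ≥ 0} and ℤ_11^× = {x ∈ ℤ_11 : v_11(x) = 0}. Here v_11(13/803) = v_11(num) − v_11(den) = -1; compare against these criteria.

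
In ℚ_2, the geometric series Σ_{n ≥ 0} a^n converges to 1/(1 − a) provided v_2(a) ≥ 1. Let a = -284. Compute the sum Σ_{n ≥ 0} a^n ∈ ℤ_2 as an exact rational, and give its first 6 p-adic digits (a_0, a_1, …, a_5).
Σ a^n = 1/(1 − a) = 1/285;  first 6 digits = (1, 0, 1, 0, 1, 1)

v_2(a) = 2 ≥ 1, so the series converges in ℤ_2 to 1/(1 − a) = 1/(1 − (-284)) = 1/285. Expand this rational in ℤ_2: compute digits iteratively via d_i = x_i mod 2, x_{i+1} = (x_i − d_i)/2. The first 6 digits are (1, 0, 1, 0, 1, 1).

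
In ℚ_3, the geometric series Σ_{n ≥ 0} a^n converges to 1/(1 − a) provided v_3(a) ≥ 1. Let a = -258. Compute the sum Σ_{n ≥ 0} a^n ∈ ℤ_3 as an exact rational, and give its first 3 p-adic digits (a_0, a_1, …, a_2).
Σ a^n = 1/(1 − a) = 1/259;  first 3 digits = (1, 1, 2)

v_3(a) = 1 ≥ 1, so the series converges in ℤ_3 to 1/(1 − a) = 1/(1 − (-258)) = 1/259. Expand this rational in ℤ_3: compute digits iteratively via d_i = x_i mod 3, x_{i+1} = (x_i − d_i)/3. The first 3 digits are (1, 1, 2).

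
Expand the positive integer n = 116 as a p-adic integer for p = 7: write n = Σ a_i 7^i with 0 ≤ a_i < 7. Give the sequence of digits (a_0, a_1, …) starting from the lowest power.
(a_0, a_1, …) = (4, 2, 2)

Repeated division by 7 gives the digits low-to-high: 116 = 4 + 2·7^1 + 2·7^2. Digit sequence: (4, 2, 2).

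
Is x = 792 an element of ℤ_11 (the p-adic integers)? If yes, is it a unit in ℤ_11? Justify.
x ∈ ℤ_11 but not a unit; v_11(x) = 1 > 0

ℤ_11 = {x ∈ ℚ_11 : v_11(x) ≥ 0} and ℤ_11^× = {x ∈ ℤ_11 : v_11(x) = 0}. Here v_11(792) = v_11(num) − v_11(den) = 1; compare against these criteria.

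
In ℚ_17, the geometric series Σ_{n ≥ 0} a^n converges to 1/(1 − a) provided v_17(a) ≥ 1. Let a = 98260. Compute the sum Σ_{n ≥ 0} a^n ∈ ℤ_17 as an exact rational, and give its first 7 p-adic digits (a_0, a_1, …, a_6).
Σ a^n = 1/(1 − a) = -1/98259;  first 7 digits = (1, 0, 0, 3, 1, 0, 9)

v_17(a) = 3 ≥ 1, so the series converges in ℤ_17 to 1/(1 − a) = 1/(1 − 98260) = -1/98259. Expand this rational in ℤ_17: compute digits iteratively via d_i = x_i mod 17, x_{i+1} = (x_i − d_i)/17. The first 7 digits are (1, 0, 0, 3, 1, 0, 9).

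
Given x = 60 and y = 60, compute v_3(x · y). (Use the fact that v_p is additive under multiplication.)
v_3(3600) = 2

v_p(x) = 1 (factor: 60 = 3^1 · 20); v_p(y) = 1 (factor: 60 = 3^1 · 20). Additivity: v_p(xy) = v_p(x) + v_p(y) = 1 + 1 = 2. (Direct check: xy = 3600 = 3^2 · (400).)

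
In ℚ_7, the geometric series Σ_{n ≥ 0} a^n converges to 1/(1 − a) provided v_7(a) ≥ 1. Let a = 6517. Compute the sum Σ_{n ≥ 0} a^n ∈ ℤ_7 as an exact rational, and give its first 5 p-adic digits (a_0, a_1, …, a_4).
Σ a^n = 1/(1 − a) = -1/6516;  first 5 digits = (1, 0, 0, 5, 2)

v_7(a) = 3 ≥ 1, so the series converges in ℤ_7 to 1/(1 − a) = 1/(1 − 6517) = -1/6516. Expand this rational in ℤ_7: compute digits iteratively via d_i = x_i mod 7, x_{i+1} = (x_i − d_i)/7. The first 5 digits are (1, 0, 0, 5, 2).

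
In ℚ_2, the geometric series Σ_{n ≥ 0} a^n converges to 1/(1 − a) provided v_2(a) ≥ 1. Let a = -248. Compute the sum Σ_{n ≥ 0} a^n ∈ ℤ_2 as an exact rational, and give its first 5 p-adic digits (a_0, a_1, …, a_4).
Σ a^n = 1/(1 − a) = 1/249;  first 5 digits = (1, 0, 0, 1, 0)

v_2(a) = 3 ≥ 1, so the series converges in ℤ_2 to 1/(1 − a) = 1/(1 − (-248)) = 1/249. Expand this rational in ℤ_2: compute digits iteratively via d_i = x_i mod 2, x_{i+1} = (x_i − d_i)/2. The first 5 digits are (1, 0, 0, 1, 0).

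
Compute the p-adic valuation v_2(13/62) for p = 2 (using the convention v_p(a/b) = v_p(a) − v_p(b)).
v_2(13/62) = -1

Factor powers of 2 from the numerator and denominator of the reduced fraction: 13 = 2^0 · 13 and 62 = 2^1 · 31. Apply v_p(a/b) = v_p(a) − v_p(b): v_2(13/62) = 0 − 1 = -1.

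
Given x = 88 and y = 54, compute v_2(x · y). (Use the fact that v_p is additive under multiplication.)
v_2(4752) = 4

v_p(x) = 3 (factor: 88 = 2^3 · 11); v_p(y) = 1 (factor: 54 = 2^1 · 27). Additivity: v_p(xy) = v_p(x) + v_p(y) = 3 + 1 = 4. (Direct check: xy = 4752 = 2^4 · (297).)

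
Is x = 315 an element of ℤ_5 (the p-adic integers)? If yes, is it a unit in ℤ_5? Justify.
x ∈ ℤ_5 but not a unit; v_5(x) = 1 > 0

ℤ_5 = {x ∈ ℚ_5 : v_5(x) ≥ 0} and ℤ_5^× = {x ∈ ℤ_5 : v_5(x) = 0}. Here v_5(315) = v_5(num) − v_5(den) = 1; compare against these criteria.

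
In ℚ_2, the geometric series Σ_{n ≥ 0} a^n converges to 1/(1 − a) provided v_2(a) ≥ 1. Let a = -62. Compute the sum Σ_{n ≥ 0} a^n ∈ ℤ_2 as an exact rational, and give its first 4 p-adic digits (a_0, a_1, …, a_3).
Σ a^n = 1/(1 − a) = 1/63;  first 4 digits = (1, 1, 1, 1)

v_2(a) = 1 ≥ 1, so the series converges in ℤ_2 to 1/(1 − a) = 1/(1 − (-62)) = 1/63. Expand this rational in ℤ_2: compute digits iteratively via d_i = x_i mod 2, x_{i+1} = (x_i − d_i)/2. The first 4 digits are (1, 1, 1, 1).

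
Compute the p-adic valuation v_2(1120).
v_2(1120) = 5

v_2(n) is the largest exponent k such that 2^k divides n. Factor out: 1120 = 2^5 · 35. (Sign doesn't affect v_p.) So v_2(1120) = 5.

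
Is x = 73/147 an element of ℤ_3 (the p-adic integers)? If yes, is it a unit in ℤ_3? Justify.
x ∉ ℤ_3 (v_3(x) = -1 < 0)

ℤ_3 = {x ∈ ℚ_3 : v_3(x) ≥ 0} and ℤ_3^× = {x ∈ ℤ_3 : v_3(x) = 0}. Here v_3(73/147) = v_3(num) − v_3(den) = -1; compare against these criteria.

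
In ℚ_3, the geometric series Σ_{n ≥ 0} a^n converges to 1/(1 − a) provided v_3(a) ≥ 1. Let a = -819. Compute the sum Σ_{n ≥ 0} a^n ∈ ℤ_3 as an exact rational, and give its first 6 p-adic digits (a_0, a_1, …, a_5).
Σ a^n = 1/(1 − a) = 1/820;  first 6 digits = (1, 0, 2, 2, 2, 2)

v_3(a) = 2 ≥ 1, so the series converges in ℤ_3 to 1/(1 − a) = 1/(1 − (-819)) = 1/820. Expand this rational in ℤ_3: compute digits iteratively via d_i = x_i mod 3, x_{i+1} = (x_i − d_i)/3. The first 6 digits are (1, 0, 2, 2, 2, 2).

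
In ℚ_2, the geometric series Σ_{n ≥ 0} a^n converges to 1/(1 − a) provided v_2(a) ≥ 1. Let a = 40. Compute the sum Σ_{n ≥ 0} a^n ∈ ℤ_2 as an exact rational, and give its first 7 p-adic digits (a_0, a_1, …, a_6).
Σ a^n = 1/(1 − a) = -1/39;  first 7 digits = (1, 0, 0, 1, 0, 1, 1)

v_2(a) = 3 ≥ 1, so the series converges in ℤ_2 to 1/(1 − a) = 1/(1 − 40) = -1/39. Expand this rational in ℤ_2: compute digits iteratively via d_i = x_i mod 2, x_{i+1} = (x_i − d_i)/2. The first 7 digits are (1, 0, 0, 1, 0, 1, 1).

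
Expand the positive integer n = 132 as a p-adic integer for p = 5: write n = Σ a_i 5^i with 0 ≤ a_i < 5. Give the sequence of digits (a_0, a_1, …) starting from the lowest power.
(a_0, a_1, …) = (2, 1, 0, 1)

Repeated division by 5 gives the digits low-to-high: 132 = 2 + 1·5^1 + 1·5^3. Digit sequence: (2, 1, 0, 1).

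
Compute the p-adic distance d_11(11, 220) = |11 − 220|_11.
d_11(11, 220) = 1/11

Step 1 — x − y = 11 − 220 = -209. Step 2 — v_11(-209) = 1 (factor: -209 = −(11^1 · 19); the sign does not affect v_p). Step 3 — |x − y|_11 = 11^{-1} = 1/11.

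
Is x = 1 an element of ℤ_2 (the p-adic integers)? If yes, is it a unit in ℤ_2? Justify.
x ∈ ℤ_2^× (unit); v_2(x) = 0

ℤ_2 = {x ∈ ℚ_2 : v_2(x) ≥ 0} and ℤ_2^× = {x ∈ ℤ_2 : v_2(x) = 0}. Here v_2(1) = v_2(num) − v_2(den) = 0; compare against these criteria.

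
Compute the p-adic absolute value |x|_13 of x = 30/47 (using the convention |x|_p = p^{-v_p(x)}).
|30/47|_13 = 1

Step 1 — compute v_13(x) by factoring powers of 13 out of the numerator and denominator: v_13(30/47) = 0. Step 2 — apply |x|_p = p^{-v_p(x)} = 13^{0} = 1.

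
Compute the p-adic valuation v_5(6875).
v_5(6875) = 4

v_5(n) is the largest exponent k such that 5^k divides n. Factor out: 6875 = 5^4 · 11. (Sign doesn't affect v_p.) So v_5(6875) = 4.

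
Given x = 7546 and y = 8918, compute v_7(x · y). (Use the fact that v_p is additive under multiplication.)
v_7(67295228) = 6

v_p(x) = 3 (factor: 7546 = 7^3 · 22); v_p(y) = 3 (factor: 8918 = 7^3 · 26). Additivity: v_p(xy) = v_p(x) + v_p(y) = 3 + 3 = 6. (Direct check: xy = 67295228 = 7^6 · (572).)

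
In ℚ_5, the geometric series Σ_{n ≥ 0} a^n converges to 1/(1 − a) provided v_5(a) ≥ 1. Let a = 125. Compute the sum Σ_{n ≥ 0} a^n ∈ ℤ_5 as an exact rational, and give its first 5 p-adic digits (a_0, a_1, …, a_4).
Σ a^n = 1/(1 − a) = -1/124;  first 5 digits = (1, 0, 0, 1, 0)

v_5(a) = 3 ≥ 1, so the series converges in ℤ_5 to 1/(1 − a) = 1/(1 − 125) = -1/124. Expand this rational in ℤ_5: compute digits iteratively via d_i = x_i mod 5, x_{i+1} = (x_i − d_i)/5. The first 5 digits are (1, 0, 0, 1, 0).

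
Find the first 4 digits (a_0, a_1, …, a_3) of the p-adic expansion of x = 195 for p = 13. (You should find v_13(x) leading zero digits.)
(a_0, …, a_3) = (0, 2, 1, 0)

v_13(195) = 1, so a_0 = ... = a_0 = 0. Factor out: x = 13^1 · u with u = 15 a unit in ℤ_13. Expand u iteratively via a_{v+i} = u_i mod 13, u_{i+1} = (u_i − a_{v+i})/13:
  u_0 = 15;  a_1 = 2;  u_1 = (u_0 − 2)/13 = 1
  u_1 = 1;  a_2 = 1;  u_2 = (u_1 − 1)/13 = 0
  u_2 = 0;  a_3 = 0;  u_3 = (u_2 − 0)/13 = 0
Digits: (0, 2, 1, 0).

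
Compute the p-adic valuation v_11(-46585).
v_11(-46585) = 3

v_11(n) is the largest exponent k such that 11^k divides n. Factor out: -46585 = -11^3 · 35. (Sign doesn't affect v_p.) So v_11(-46585) = 3.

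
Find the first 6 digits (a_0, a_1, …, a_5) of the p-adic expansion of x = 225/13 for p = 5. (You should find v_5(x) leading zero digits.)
(a_0, …, a_5) = (0, 0, 3, 3, 2, 1)

v_5(225/13) = 2, so a_0 = ... = a_1 = 0. Factor out: x = 5^2 · u with u = 9/13 a unit in ℤ_5. Expand u iteratively via a_{v+i} = u_i mod 5, u_{i+1} = (u_i − a_{v+i})/5:
  u_0 = 9/13;  a_2 = 3;  u_1 = (u_0 − 3)/5 = -6/13
  u_1 = -6/13;  a_3 = 3;  u_2 = (u_1 − 3)/5 = -9/13
  u_2 = -9/13;  a_4 = 2;  u_3 = (u_2 − 2)/5 = -7/13
  u_3 = -7/13;  a_5 = 1;  u_4 = (u_3 − 1)/5 = -4/13
Digits: (0, 0, 3, 3, 2, 1).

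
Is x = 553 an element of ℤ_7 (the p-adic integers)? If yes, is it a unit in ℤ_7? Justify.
x ∈ ℤ_7 but not a unit; v_7(x) = 1 > 0

ℤ_7 = {x ∈ ℚ_7 : v_7(x) ≥ 0} and ℤ_7^× = {x ∈ ℤ_7 : v_7(x) = 0}. Here v_7(553) = v_7(num) − v_7(den) = 1; compare against these criteria.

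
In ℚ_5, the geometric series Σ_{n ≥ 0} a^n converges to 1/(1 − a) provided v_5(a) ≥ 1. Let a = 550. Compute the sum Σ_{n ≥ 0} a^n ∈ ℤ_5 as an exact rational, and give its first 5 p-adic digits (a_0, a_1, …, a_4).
Σ a^n = 1/(1 − a) = -1/549;  first 5 digits = (1, 0, 2, 4, 4)

v_5(a) = 2 ≥ 1, so the series converges in ℤ_5 to 1/(1 − a) = 1/(1 − 550) = -1/549. Expand this rational in ℤ_5: compute digits iteratively via d_i = x_i mod 5, x_{i+1} = (x_i − d_i)/5. The first 5 digits are (1, 0, 2, 4, 4).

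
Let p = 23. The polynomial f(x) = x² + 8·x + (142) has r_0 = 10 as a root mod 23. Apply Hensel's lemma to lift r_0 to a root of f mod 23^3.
r_2 = 10314 (mod 12167)

Hensel: r_{i+1} = r_i − f(r_i)·(f′(r_i))^{-1} mod 23^{i+2}, f′(x) = 2x + 8. Iterate:
  r_0 = 10 (mod 23)
  r_1 = 263 (mod 529)
  r_2 = 10314 (mod 12167)
Final: r = 10314 satisfies f(r) ≡ 0 mod 23^3.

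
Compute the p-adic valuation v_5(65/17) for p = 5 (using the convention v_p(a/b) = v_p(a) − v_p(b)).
v_5(65/17) = 1

Factor powers of 5 from the numerator and denominator of the reduced fraction: 65 = 5^1 · 13 and 17 = 5^0 · 17. Apply v_p(a/b) = v_p(a) − v_p(b): v_5(65/17) = 1 − 0 = 1.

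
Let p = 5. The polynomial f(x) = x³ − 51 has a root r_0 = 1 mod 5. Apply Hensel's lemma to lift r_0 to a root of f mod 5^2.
r_1 = 1 (mod 25)

Hensel: r_{i+1} = r_i − f(r_i)/f′(r_i) mod 5^{i+2}, where f′(x) = 3x². Iterate:
  r_0 = 1 (mod 5)
  r_1 = 1 (mod 25)
Final: r = 1 with f(r) ≡ 0 mod 5^2.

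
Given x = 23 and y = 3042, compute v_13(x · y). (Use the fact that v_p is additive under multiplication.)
v_13(69966) = 2

v_p(x) = 0 (factor: 23 = 13^0 · 23); v_p(y) = 2 (factor: 3042 = 13^2 · 18). Additivity: v_p(xy) = v_p(x) + v_p(y) = 0 + 2 = 2. (Direct check: xy = 69966 = 13^2 · (414).)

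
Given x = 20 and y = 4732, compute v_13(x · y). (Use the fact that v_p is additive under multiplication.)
v_13(94640) = 2

v_p(x) = 0 (factor: 20 = 13^0 · 20); v_p(y) = 2 (factor: 4732 = 13^2 · 28). Additivity: v_p(xy) = v_p(x) + v_p(y) = 0 + 2 = 2. (Direct check: xy = 94640 = 13^2 · (560).)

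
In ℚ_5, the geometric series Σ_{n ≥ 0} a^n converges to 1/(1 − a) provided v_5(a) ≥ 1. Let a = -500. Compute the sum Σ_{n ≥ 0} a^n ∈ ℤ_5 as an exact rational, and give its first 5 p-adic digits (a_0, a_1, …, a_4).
Σ a^n = 1/(1 − a) = 1/501;  first 5 digits = (1, 0, 0, 1, 4)

v_5(a) = 3 ≥ 1, so the series converges in ℤ_5 to 1/(1 − a) = 1/(1 − (-500)) = 1/501. Expand this rational in ℤ_5: compute digits iteratively via d_i = x_i mod 5, x_{i+1} = (x_i − d_i)/5. The first 5 digits are (1, 0, 0, 1, 4).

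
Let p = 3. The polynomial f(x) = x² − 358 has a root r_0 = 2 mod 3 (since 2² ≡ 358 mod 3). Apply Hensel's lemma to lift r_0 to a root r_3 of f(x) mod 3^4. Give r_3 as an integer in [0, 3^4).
r_3 = 14 (mod 81)

Hensel's recurrence: r_{i+1} = r_i − f(r_i)·(f′(r_i))^{-1} mod 3^{i+2}, with f′(x) = 2x. Iterate:
  r_0 = 2 (mod 3)
  r_1 = 5 (mod 9)
  r_2 = 14 (mod 27)
  r_3 = 14 (mod 81)
Final: r_3 = 14, and one checks f(r_3) ≡ 0 mod 3^4.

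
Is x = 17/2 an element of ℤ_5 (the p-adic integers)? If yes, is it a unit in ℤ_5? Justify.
x ∈ ℤ_5^× (unit); v_5(x) = 0

ℤ_5 = {x ∈ ℚ_5 : v_5(x) ≥ 0} and ℤ_5^× = {x ∈ ℤ_5 : v_5(x) = 0}. Here v_5(17/2) = v_5(num) − v_5(den) = 0; compare against these criteria.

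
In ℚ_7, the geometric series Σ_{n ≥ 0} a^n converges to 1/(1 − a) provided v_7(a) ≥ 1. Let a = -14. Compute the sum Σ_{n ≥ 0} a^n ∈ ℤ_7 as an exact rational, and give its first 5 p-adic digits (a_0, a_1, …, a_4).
Σ a^n = 1/(1 − a) = 1/15;  first 5 digits = (1, 5, 3, 6, 0)

v_7(a) = 1 ≥ 1, so the series converges in ℤ_7 to 1/(1 − a) = 1/(1 − (-14)) = 1/15. Expand this rational in ℤ_7: compute digits iteratively via d_i = x_i mod 7, x_{i+1} = (x_i − d_i)/7. The first 5 digits are (1, 5, 3, 6, 0).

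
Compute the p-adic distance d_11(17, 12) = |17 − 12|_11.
d_11(17, 12) = 1

Step 1 — x − y = 17 − 12 = 5. Step 2 — v_11(5) = 0 (factor: 5 = (11^0 · 5); the sign does not affect v_p). Step 3 — |x − y|_11 = 11^{0} = 1.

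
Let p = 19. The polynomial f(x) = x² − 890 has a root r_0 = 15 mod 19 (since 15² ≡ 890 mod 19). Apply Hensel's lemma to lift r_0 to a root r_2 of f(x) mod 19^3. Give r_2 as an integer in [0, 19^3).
r_2 = 2504 (mod 6859)

Hensel's recurrence: r_{i+1} = r_i − f(r_i)·(f′(r_i))^{-1} mod 19^{i+2}, with f′(x) = 2x. Iterate:
  r_0 = 15 (mod 19)
  r_1 = 338 (mod 361)
  r_2 = 2504 (mod 6859)
Final: r_2 = 2504, and one checks f(r_2) ≡ 0 mod 19^3.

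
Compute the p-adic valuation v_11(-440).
v_11(-440) = 1

v_11(n) is the largest exponent k such that 11^k divides n. Factor out: -440 = -11^1 · 40. (Sign doesn't affect v_p.) So v_11(-440) = 1.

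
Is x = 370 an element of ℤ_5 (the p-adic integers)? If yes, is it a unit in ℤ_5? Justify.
x ∈ ℤ_5 but not a unit; v_5(x) = 1 > 0

ℤ_5 = {x ∈ ℚ_5 : v_5(x) ≥ 0} and ℤ_5^× = {x ∈ ℤ_5 : v_5(x) = 0}. Here v_5(370) = v_5(num) − v_5(den) = 1; compare against these criteria.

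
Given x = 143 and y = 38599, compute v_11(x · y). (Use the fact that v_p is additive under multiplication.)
v_11(5519657) = 4

v_p(x) = 1 (factor: 143 = 11^1 · 13); v_p(y) = 3 (factor: 38599 = 11^3 · 29). Additivity: v_p(xy) = v_p(x) + v_p(y) = 1 + 3 = 4. (Direct check: xy = 5519657 = 11^4 · (377).)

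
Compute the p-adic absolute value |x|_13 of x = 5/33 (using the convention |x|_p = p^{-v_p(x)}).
|5/33|_13 = 1

Step 1 — compute v_13(x) by factoring powers of 13 out of the numerator and denominator: v_13(5/33) = 0. Step 2 — apply |x|_p = p^{-v_p(x)} = 13^{0} = 1.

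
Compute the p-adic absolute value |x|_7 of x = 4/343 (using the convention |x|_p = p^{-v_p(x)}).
|4/343|_7 = 343

Step 1 — compute v_7(x) by factoring powers of 7 out of the numerator and denominator: v_7(4/343) = -3. Step 2 — apply |x|_p = p^{-v_p(x)} = 7^{3} = 343.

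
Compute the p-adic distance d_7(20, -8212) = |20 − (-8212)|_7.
d_7(20, -8212) = 1/343

Step 1 — x − y = 20 − (-8212) = 8232. Step 2 — v_7(8232) = 3 (factor: 8232 = (7^3 · 24); the sign does not affect v_p). Step 3 — |x − y|_7 = 7^{-3} = 1/343.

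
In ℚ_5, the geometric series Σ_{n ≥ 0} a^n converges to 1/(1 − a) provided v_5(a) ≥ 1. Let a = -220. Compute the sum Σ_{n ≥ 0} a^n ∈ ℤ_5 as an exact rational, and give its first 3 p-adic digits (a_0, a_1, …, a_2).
Σ a^n = 1/(1 − a) = 1/221;  first 3 digits = (1, 1, 2)

v_5(a) = 1 ≥ 1, so the series converges in ℤ_5 to 1/(1 − a) = 1/(1 − (-220)) = 1/221. Expand this rational in ℤ_5: compute digits iteratively via d_i = x_i mod 5, x_{i+1} = (x_i − d_i)/5. The first 3 digits are (1, 1, 2).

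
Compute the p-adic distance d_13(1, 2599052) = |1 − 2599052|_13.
d_13(1, 2599052) = 1/371293

Step 1 — x − y = 1 − 2599052 = -2599051. Step 2 — v_13(-2599051) = 5 (factor: -2599051 = −(13^5 · 7); the sign does not affect v_p). Step 3 — |x − y|_13 = 13^{-5} = 1/371293.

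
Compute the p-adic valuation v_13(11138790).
v_13(11138790) = 5

v_13(n) is the largest exponent k such that 13^k divides n. Factor out: 11138790 = 13^5 · 30. (Sign doesn't affect v_p.) So v_13(11138790) = 5.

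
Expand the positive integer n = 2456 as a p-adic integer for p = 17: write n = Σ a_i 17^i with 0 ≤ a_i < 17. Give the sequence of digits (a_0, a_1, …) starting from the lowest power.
(a_0, a_1, …) = (8, 8, 8)

Repeated division by 17 gives the digits low-to-high: 2456 = 8 + 8·17^1 + 8·17^2. Digit sequence: (8, 8, 8).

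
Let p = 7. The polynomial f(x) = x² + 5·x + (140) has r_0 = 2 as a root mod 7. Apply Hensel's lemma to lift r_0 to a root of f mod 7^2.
r_1 = 23 (mod 49)

Hensel: r_{i+1} = r_i − f(r_i)·(f′(r_i))^{-1} mod 7^{i+2}, f′(x) = 2x + 5. Iterate:
  r_0 = 2 (mod 7)
  r_1 = 23 (mod 49)
Final: r = 23 satisfies f(r) ≡ 0 mod 7^2.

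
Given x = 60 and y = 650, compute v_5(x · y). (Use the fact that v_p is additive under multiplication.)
v_5(39000) = 3

v_p(x) = 1 (factor: 60 = 5^1 · 12); v_p(y) = 2 (factor: 650 = 5^2 · 26). Additivity: v_p(xy) = v_p(x) + v_p(y) = 1 + 2 = 3. (Direct check: xy = 39000 = 5^3 · (312).)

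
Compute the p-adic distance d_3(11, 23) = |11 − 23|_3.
d_3(11, 23) = 1/3

Step 1 — x − y = 11 − 23 = -12. Step 2 — v_3(-12) = 1 (factor: -12 = −(3^1 · 4); the sign does not affect v_p). Step 3 — |x − y|_3 = 3^{-1} = 1/3.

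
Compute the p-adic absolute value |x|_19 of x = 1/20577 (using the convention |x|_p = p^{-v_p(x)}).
|1/20577|_19 = 6859

Step 1 — compute v_19(x) by factoring powers of 19 out of the numerator and denominator: v_19(1/20577) = -3. Step 2 — apply |x|_p = p^{-v_p(x)} = 19^{3} = 6859.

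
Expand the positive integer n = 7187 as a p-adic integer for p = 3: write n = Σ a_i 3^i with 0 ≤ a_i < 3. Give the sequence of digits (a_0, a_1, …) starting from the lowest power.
(a_0, a_1, …) = (2, 1, 0, 2, 1, 2, 0, 0, 1)

Repeated division by 3 gives the digits low-to-high: 7187 = 2 + 1·3^1 + 2·3^3 + 1·3^4 + 2·3^5 + 1·3^8. Digit sequence: (2, 1, 0, 2, 1, 2, 0, 0, 1).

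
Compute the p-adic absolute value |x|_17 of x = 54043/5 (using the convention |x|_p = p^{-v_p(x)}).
|54043/5|_17 = 1/4913

Step 1 — compute v_17(x) by factoring powers of 17 out of the numerator and denominator: v_17(54043/5) = 3. Step 2 — apply |x|_p = p^{-v_p(x)} = 17^{-3} = 1/4913.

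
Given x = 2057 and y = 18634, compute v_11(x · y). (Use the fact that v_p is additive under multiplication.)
v_11(38330138) = 5

v_p(x) = 2 (factor: 2057 = 11^2 · 17); v_p(y) = 3 (factor: 18634 = 11^3 · 14). Additivity: v_p(xy) = v_p(x) + v_p(y) = 2 + 3 = 5. (Direct check: xy = 38330138 = 11^5 · (238).)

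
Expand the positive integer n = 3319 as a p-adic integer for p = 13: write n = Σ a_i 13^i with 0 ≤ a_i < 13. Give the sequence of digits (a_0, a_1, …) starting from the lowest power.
(a_0, a_1, …) = (4, 8, 6, 1)

Repeated division by 13 gives the digits low-to-high: 3319 = 4 + 8·13^1 + 6·13^2 + 1·13^3. Digit sequence: (4, 8, 6, 1).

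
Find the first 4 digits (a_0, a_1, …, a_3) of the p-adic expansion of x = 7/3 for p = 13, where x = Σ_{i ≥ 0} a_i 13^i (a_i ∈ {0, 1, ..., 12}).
(a_0, …, a_3) = (11, 8, 8, 8)

v_13(7/3) = 0 (numerator and denominator both coprime to 13), so x ∈ ℤ_13^×. Compute digits iteratively via a_i = x_i mod 13, x_{i+1} = (x_i − a_i)/13, with x_0 = x:
  x_0 = 7/3;  a_0 = 11;  x_1 = (x_0 − 11)/13 = -2/3
  x_1 = -2/3;  a_1 = 8;  x_2 = (x_1 − 8)/13 = -2/3
  x_2 = -2/3;  a_2 = 8;  x_3 = (x_2 − 8)/13 = -2/3
  x_3 = -2/3;  a_3 = 8;  x_4 = (x_3 − 8)/13 = -2/3
Digits: (11, 8, 8, 8).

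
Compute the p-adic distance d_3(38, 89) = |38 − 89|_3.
d_3(38, 89) = 1/3

Step 1 — x − y = 38 − 89 = -51. Step 2 — v_3(-51) = 1 (factor: -51 = −(3^1 · 17); the sign does not affect v_p). Step 3 — |x − y|_3 = 3^{-1} = 1/3.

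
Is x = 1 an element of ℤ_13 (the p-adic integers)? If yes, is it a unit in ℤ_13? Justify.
x ∈ ℤ_13^× (unit); v_13(x) = 0

ℤ_13 = {x ∈ ℚ_13 : v_13(x) ≥ 0} and ℤ_13^× = {x ∈ ℤ_13 : v_13(x) = 0}. Here v_13(1) = v_13(num) − v_13(den) = 0; compare against these criteria.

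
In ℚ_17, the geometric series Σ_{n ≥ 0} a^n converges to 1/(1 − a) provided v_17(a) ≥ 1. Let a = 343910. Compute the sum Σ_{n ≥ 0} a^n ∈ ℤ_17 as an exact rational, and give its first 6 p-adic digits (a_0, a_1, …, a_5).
Σ a^n = 1/(1 − a) = -1/343909;  first 6 digits = (1, 0, 0, 2, 4, 0)

v_17(a) = 3 ≥ 1, so the series converges in ℤ_17 to 1/(1 − a) = 1/(1 − 343910) = -1/343909. Expand this rational in ℤ_17: compute digits iteratively via d_i = x_i mod 17, x_{i+1} = (x_i − d_i)/17. The first 6 digits are (1, 0, 0, 2, 4, 0).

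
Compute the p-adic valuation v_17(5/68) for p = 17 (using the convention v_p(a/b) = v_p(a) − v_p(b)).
v_17(5/68) = -1

Factor powers of 17 from the numerator and denominator of the reduced fraction: 5 = 17^0 · 5 and 68 = 17^1 · 4. Apply v_p(a/b) = v_p(a) − v_p(b): v_17(5/68) = 0 − 1 = -1.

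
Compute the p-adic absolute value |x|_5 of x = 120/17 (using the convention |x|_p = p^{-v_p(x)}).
|120/17|_5 = 1/5

Step 1 — compute v_5(x) by factoring powers of 5 out of the numerator and denominator: v_5(120/17) = 1. Step 2 — apply |x|_p = p^{-v_p(x)} = 5^{-1} = 1/5.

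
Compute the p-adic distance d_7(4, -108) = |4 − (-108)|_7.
d_7(4, -108) = 1/7

Step 1 — x − y = 4 − (-108) = 112. Step 2 — v_7(112) = 1 (factor: 112 = (7^1 · 16); the sign does not affect v_p). Step 3 — |x − y|_7 = 7^{-1} = 1/7.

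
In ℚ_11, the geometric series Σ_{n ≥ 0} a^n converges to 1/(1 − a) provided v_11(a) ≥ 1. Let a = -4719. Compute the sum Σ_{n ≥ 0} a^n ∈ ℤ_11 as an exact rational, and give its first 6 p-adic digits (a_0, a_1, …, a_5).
Σ a^n = 1/(1 − a) = 1/4720;  first 6 digits = (1, 0, 5, 7, 2, 6)

v_11(a) = 2 ≥ 1, so the series converges in ℤ_11 to 1/(1 − a) = 1/(1 − (-4719)) = 1/4720. Expand this rational in ℤ_11: compute digits iteratively via d_i = x_i mod 11, x_{i+1} = (x_i − d_i)/11. The first 6 digits are (1, 0, 5, 7, 2, 6).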